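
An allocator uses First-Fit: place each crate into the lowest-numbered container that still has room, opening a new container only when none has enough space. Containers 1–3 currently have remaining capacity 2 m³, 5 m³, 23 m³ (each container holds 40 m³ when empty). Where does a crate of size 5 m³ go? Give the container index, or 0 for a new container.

Containers with room: container 2 (5 m³), container 3 (23 m³).
The first with room is container 2.

2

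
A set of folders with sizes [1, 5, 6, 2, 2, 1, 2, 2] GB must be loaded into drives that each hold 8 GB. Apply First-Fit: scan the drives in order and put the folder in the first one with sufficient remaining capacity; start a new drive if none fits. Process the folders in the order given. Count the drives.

Put 1 GB in drive 1; 7 GB remain.
Put 5 GB in drive 1; 2 GB remain.
Put 6 GB in drive 2; 2 GB remain.
Put 2 GB in drive 1; 0 GB remain.
Put 2 GB in drive 2; 0 GB remain.
Put 1 GB in drive 3; 7 GB remain.
Put 2 GB in drive 3; 5 GB remain.
Put 2 GB in drive 3; 3 GB remain.
Final drives: [1,5,2] [6,2] [1,2,2].

3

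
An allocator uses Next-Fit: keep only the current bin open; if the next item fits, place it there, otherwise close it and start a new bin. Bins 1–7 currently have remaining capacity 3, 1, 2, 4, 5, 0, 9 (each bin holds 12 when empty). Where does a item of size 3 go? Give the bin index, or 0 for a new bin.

7

Next-Fit only looks at bin 7, which has 9 free.
3 fits there.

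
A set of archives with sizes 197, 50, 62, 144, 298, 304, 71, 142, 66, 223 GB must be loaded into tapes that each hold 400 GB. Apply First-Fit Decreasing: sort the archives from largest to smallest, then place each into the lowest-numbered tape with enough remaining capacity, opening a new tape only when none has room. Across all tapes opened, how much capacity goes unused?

Sorted descending: 304, 298, 223, 197, 144, 142, 71, 66, 62, 50.
304 GB → tape 1 (remaining 96 GB)
298 GB → tape 2 (remaining 102 GB)
223 GB → tape 3 (remaining 177 GB)
197 GB → tape 4 (remaining 203 GB)
144 GB → tape 3 (remaining 33 GB)
142 GB → tape 4 (remaining 61 GB)
71 GB → tape 1 (remaining 25 GB)
66 GB → tape 2 (remaining 36 GB)
62 GB → tape 5 (remaining 338 GB)
50 GB → tape 4 (remaining 11 GB)
5 tapes × 400 GB = 2000 GB; used 1557 GB; unused 443 GB.

443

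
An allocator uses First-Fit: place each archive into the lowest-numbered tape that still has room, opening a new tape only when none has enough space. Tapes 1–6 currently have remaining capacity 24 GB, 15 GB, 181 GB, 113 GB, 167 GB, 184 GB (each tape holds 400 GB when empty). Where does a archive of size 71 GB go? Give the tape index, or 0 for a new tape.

3

Tapes with room: tape 3 (181 GB), tape 4 (113 GB), tape 5 (167 GB), tape 6 (184 GB).
The first with room is tape 3.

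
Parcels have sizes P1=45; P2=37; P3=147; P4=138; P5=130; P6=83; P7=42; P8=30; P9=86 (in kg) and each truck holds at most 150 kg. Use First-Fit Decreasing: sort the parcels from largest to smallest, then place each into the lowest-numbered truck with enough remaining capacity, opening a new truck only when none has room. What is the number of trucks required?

6

Sorted descending: 147, 138, 130, 86, 83, 45, 42, 37, 30.
Put 147 kg in truck 1; 3 kg remain.
Put 138 kg in truck 2; 12 kg remain.
Put 130 kg in truck 3; 20 kg remain.
Put 86 kg in truck 4; 64 kg remain.
Put 83 kg in truck 5; 67 kg remain.
Put 45 kg in truck 4; 19 kg remain.
Put 42 kg in truck 5; 25 kg remain.
Put 37 kg in truck 6; 113 kg remain.
Put 30 kg in truck 6; 83 kg remain.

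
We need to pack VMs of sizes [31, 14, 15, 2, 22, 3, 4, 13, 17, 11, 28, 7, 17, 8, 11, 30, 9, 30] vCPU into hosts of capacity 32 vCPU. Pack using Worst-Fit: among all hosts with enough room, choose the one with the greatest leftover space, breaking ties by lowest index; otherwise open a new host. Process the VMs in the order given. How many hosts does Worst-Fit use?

10

host 1: place 31 vCPU, 1 vCPU left
host 2: place 14 vCPU, 18 vCPU left
host 2: place 15 vCPU, 3 vCPU left
host 2: place 2 vCPU, 1 vCPU left
host 3: place 22 vCPU, 10 vCPU left
host 3: place 3 vCPU, 7 vCPU left
host 3: place 4 vCPU, 3 vCPU left
host 4: place 13 vCPU, 19 vCPU left
host 4: place 17 vCPU, 2 vCPU left
host 5: place 11 vCPU, 21 vCPU left
host 6: place 28 vCPU, 4 vCPU left
host 5: place 7 vCPU, 14 vCPU left
host 7: place 17 vCPU, 15 vCPU left
host 7: place 8 vCPU, 7 vCPU left
host 5: place 11 vCPU, 3 vCPU left
host 8: place 30 vCPU, 2 vCPU left
host 9: place 9 vCPU, 23 vCPU left
host 10: place 30 vCPU, 2 vCPU left
Final hosts: [31] [14,15,2] [22,3,4] [13,17] [11,7,11] [28] [17,8] [30] [9] [30].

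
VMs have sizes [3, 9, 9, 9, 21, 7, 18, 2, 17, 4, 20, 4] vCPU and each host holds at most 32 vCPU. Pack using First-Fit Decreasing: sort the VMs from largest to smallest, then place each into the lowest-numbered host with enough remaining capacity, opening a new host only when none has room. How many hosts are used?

Sorted descending: 21, 20, 18, 17, 9, 9, 9, 7, 4, 4, 3, 2.
Put 21 vCPU in host 1; 11 vCPU remain.
Put 20 vCPU in host 2; 12 vCPU remain.
Put 18 vCPU in host 3; 14 vCPU remain.
Put 17 vCPU in host 4; 15 vCPU remain.
Put 9 vCPU in host 1; 2 vCPU remain.
Put 9 vCPU in host 2; 3 vCPU remain.
Put 9 vCPU in host 3; 5 vCPU remain.
Put 7 vCPU in host 4; 8 vCPU remain.
Put 4 vCPU in host 3; 1 vCPU remain.
Put 4 vCPU in host 4; 4 vCPU remain.
Put 3 vCPU in host 2; 0 vCPU remain.
Put 2 vCPU in host 1; 0 vCPU remain.

4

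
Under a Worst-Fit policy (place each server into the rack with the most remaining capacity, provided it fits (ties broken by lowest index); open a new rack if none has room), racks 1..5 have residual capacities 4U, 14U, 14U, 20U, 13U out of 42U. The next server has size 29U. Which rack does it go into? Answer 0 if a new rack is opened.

0

No rack has ≥ 29U free, so a new rack is opened.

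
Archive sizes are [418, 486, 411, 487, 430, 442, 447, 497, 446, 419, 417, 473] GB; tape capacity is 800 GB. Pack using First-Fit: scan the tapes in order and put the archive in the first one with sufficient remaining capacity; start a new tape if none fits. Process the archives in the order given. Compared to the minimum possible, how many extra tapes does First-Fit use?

First-Fit: [418] [486] [411] [487] [430] [442] [447] [497] [446] [419] [417] [473] → 12 tapes.
12 archives exceed 400 GB (half the capacity), and no two of those can share a tape, so at least 12 tapes are needed.
So 12 is already optimal.

0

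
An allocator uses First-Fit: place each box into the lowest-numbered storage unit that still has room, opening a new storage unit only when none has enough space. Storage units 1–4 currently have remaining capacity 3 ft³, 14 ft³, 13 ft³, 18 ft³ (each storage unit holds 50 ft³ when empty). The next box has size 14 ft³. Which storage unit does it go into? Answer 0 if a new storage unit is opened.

Storage units with room: storage unit 2 (14 ft³), storage unit 4 (18 ft³).
The first with room is storage unit 2.

2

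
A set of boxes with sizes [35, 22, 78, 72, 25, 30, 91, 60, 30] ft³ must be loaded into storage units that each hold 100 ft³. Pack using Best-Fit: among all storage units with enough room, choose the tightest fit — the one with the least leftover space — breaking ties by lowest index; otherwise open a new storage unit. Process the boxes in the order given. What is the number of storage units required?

5

35 ft³ → storage unit 1 (remaining 65 ft³)
22 ft³ → storage unit 1 (remaining 43 ft³)
78 ft³ → storage unit 2 (remaining 22 ft³)
72 ft³ → storage unit 3 (remaining 28 ft³)
25 ft³ → storage unit 3 (remaining 3 ft³)
30 ft³ → storage unit 1 (remaining 13 ft³)
91 ft³ → storage unit 4 (remaining 9 ft³)
60 ft³ → storage unit 5 (remaining 40 ft³)
30 ft³ → storage unit 5 (remaining 10 ft³)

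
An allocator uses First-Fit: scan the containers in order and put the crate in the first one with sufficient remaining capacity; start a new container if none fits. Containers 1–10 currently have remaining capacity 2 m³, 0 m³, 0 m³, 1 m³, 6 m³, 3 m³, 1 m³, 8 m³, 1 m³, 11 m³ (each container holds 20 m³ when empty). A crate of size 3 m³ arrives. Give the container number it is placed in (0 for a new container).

5

Containers with room: container 5 (6 m³), container 6 (3 m³), container 8 (8 m³), container 10 (11 m³).
The first with room is container 5.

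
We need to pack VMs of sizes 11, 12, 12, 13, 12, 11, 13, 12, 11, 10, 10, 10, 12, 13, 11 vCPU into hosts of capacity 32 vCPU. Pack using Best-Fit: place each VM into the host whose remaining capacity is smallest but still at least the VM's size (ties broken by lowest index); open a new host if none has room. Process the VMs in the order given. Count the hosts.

7

Put 11 vCPU in host 1; 21 vCPU remain.
Put 12 vCPU in host 1; 9 vCPU remain.
Put 12 vCPU in host 2; 20 vCPU remain.
Put 13 vCPU in host 2; 7 vCPU remain.
Put 12 vCPU in host 3; 20 vCPU remain.
Put 11 vCPU in host 3; 9 vCPU remain.
Put 13 vCPU in host 4; 19 vCPU remain.
Put 12 vCPU in host 4; 7 vCPU remain.
Put 11 vCPU in host 5; 21 vCPU remain.
Put 10 vCPU in host 5; 11 vCPU remain.
Put 10 vCPU in host 5; 1 vCPU remain.
Put 10 vCPU in host 6; 22 vCPU remain.
Put 12 vCPU in host 6; 10 vCPU remain.
Put 13 vCPU in host 7; 19 vCPU remain.
Put 11 vCPU in host 7; 8 vCPU remain.
Final hosts: [11,12] [12,13] [12,11] [13,12] [11,10,10] [10,12] [13,11].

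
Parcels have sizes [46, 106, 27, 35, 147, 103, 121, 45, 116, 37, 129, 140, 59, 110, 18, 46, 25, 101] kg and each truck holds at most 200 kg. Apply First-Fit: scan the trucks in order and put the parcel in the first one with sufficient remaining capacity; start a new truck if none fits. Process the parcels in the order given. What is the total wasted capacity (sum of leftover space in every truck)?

Put 46 kg in truck 1; 154 kg remain.
Put 106 kg in truck 1; 48 kg remain.
Put 27 kg in truck 1; 21 kg remain.
Put 35 kg in truck 2; 165 kg remain.
Put 147 kg in truck 2; 18 kg remain.
Put 103 kg in truck 3; 97 kg remain.
Put 121 kg in truck 4; 79 kg remain.
Put 45 kg in truck 3; 52 kg remain.
Put 116 kg in truck 5; 84 kg remain.
Put 37 kg in truck 3; 15 kg remain.
Put 129 kg in truck 6; 71 kg remain.
Put 140 kg in truck 7; 60 kg remain.
Put 59 kg in truck 4; 20 kg remain.
Put 110 kg in truck 8; 90 kg remain.
Put 18 kg in truck 1; 3 kg remain.
Put 46 kg in truck 5; 38 kg remain.
Put 25 kg in truck 5; 13 kg remain.
Put 101 kg in truck 9; 99 kg remain.
9 trucks × 200 kg = 1800 kg; used 1411 kg; unused 389 kg.

389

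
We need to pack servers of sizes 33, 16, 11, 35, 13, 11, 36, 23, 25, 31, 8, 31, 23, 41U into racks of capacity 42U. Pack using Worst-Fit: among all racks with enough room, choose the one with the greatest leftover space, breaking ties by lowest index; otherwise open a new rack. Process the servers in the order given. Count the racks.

10 racks

33U → rack 1 (remaining 9U)
16U → rack 2 (remaining 26U)
11U → rack 2 (remaining 15U)
35U → rack 3 (remaining 7U)
13U → rack 2 (remaining 2U)
11U → rack 4 (remaining 31U)
36U → rack 5 (remaining 6U)
23U → rack 4 (remaining 8U)
25U → rack 6 (remaining 17U)
31U → rack 7 (remaining 11U)
8U → rack 6 (remaining 9U)
31U → rack 8 (remaining 11U)
23U → rack 9 (remaining 19U)
41U → rack 10 (remaining 1U)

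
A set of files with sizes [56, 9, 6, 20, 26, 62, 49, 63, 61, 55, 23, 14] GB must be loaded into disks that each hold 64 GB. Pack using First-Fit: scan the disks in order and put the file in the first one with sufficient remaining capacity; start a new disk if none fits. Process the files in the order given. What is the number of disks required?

56 GB → disk 1 (remaining 8 GB)
9 GB → disk 2 (remaining 55 GB)
6 GB → disk 1 (remaining 2 GB)
20 GB → disk 2 (remaining 35 GB)
26 GB → disk 2 (remaining 9 GB)
62 GB → disk 3 (remaining 2 GB)
49 GB → disk 4 (remaining 15 GB)
63 GB → disk 5 (remaining 1 GB)
61 GB → disk 6 (remaining 3 GB)
55 GB → disk 7 (remaining 9 GB)
23 GB → disk 8 (remaining 41 GB)
14 GB → disk 4 (remaining 1 GB)

8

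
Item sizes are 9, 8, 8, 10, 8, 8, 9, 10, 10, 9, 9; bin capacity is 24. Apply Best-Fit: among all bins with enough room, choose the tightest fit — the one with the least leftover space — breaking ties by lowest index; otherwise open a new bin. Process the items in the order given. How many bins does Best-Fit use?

6 bins

9 → bin 1 (remaining 15)
8 → bin 1 (remaining 7)
8 → bin 2 (remaining 16)
10 → bin 2 (remaining 6)
8 → bin 3 (remaining 16)
8 → bin 3 (remaining 8)
9 → bin 4 (remaining 15)
10 → bin 4 (remaining 5)
10 → bin 5 (remaining 14)
9 → bin 5 (remaining 5)
9 → bin 6 (remaining 15)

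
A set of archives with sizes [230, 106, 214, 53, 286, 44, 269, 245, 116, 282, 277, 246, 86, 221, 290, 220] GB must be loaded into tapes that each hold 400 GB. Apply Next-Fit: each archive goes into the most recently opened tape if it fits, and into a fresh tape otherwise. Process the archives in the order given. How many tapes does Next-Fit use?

230 GB → tape 1 (remaining 170 GB)
106 GB → tape 1 (remaining 64 GB)
214 GB → tape 2 (remaining 186 GB)
53 GB → tape 2 (remaining 133 GB)
286 GB → tape 3 (remaining 114 GB)
44 GB → tape 3 (remaining 70 GB)
269 GB → tape 4 (remaining 131 GB)
245 GB → tape 5 (remaining 155 GB)
116 GB → tape 5 (remaining 39 GB)
282 GB → tape 6 (remaining 118 GB)
277 GB → tape 7 (remaining 123 GB)
246 GB → tape 8 (remaining 154 GB)
86 GB → tape 8 (remaining 68 GB)
221 GB → tape 9 (remaining 179 GB)
290 GB → tape 10 (remaining 110 GB)
220 GB → tape 11 (remaining 180 GB)

11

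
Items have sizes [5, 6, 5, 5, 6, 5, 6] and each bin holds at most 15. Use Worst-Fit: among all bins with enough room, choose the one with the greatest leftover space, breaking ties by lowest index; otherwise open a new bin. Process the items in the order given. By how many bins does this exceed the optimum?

1

Worst-Fit: [5,6] [5,5] [6,5] [6] → 4 bins.
Total size 38; any packing needs at least ⌈38/15⌉ = 3 bins.
An optimal packing achieves that bound: [6,6] [6,5] [5,5,5] → 3 bins.
Excess: 4 − 3 = 1.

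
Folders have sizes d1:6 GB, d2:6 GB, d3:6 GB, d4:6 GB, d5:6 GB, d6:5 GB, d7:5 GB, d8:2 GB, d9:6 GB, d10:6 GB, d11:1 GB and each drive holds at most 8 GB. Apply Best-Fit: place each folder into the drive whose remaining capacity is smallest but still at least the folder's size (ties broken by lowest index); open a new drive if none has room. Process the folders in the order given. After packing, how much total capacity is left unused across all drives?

17

d1 (6 GB) → drive 1 (remaining 2 GB)
d2 (6 GB) → drive 2 (remaining 2 GB)
d3 (6 GB) → drive 3 (remaining 2 GB)
d4 (6 GB) → drive 4 (remaining 2 GB)
d5 (6 GB) → drive 5 (remaining 2 GB)
d6 (5 GB) → drive 6 (remaining 3 GB)
d7 (5 GB) → drive 7 (remaining 3 GB)
d8 (2 GB) → drive 1 (remaining 0 GB)
d9 (6 GB) → drive 8 (remaining 2 GB)
d10 (6 GB) → drive 9 (remaining 2 GB)
d11 (1 GB) → drive 2 (remaining 1 GB)
9 drives × 8 GB = 72 GB; used 55 GB; unused 17 GB.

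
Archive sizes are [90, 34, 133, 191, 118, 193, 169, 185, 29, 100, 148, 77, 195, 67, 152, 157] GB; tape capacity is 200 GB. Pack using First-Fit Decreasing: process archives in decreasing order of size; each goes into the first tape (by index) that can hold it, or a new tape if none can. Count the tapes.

11

Sorted descending: 195, 193, 191, 185, 169, 157, 152, 148, 133, 118, 100, 90, 77, 67, 34, 29.
tape 1: place 195 GB, 5 GB left
tape 2: place 193 GB, 7 GB left
tape 3: place 191 GB, 9 GB left
tape 4: place 185 GB, 15 GB left
tape 5: place 169 GB, 31 GB left
tape 6: place 157 GB, 43 GB left
tape 7: place 152 GB, 48 GB left
tape 8: place 148 GB, 52 GB left
tape 9: place 133 GB, 67 GB left
tape 10: place 118 GB, 82 GB left
tape 11: place 100 GB, 100 GB left
tape 11: place 90 GB, 10 GB left
tape 10: place 77 GB, 5 GB left
tape 9: place 67 GB, 0 GB left
tape 6: place 34 GB, 9 GB left
tape 5: place 29 GB, 2 GB left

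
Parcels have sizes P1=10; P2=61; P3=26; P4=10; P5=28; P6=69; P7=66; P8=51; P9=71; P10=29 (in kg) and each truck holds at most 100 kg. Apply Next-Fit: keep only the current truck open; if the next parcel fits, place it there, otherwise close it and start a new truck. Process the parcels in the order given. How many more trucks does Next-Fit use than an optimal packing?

1

Next-Fit: [10,61,26] [10,28] [69] [66] [51] [71,29] → 6 trucks.
Total size 421 kg; any packing needs at least ⌈421/100⌉ = 5 trucks.
An optimal packing achieves that bound: [71,29] [69,28] [66,26] [61,10,10] [51] → 5 trucks.
Excess: 6 − 5 = 1.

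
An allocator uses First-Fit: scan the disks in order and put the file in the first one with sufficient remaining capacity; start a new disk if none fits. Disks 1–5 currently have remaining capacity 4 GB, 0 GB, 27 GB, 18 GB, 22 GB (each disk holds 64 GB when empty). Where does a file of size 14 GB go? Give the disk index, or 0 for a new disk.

Disks with room: disk 3 (27 GB), disk 4 (18 GB), disk 5 (22 GB).
The first with room is disk 3.

3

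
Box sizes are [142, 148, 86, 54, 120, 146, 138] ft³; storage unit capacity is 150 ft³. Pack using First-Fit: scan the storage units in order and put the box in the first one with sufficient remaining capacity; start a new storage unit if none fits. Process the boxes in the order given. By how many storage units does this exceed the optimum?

0

First-Fit: [142] [148] [86,54] [120] [146] [138] → 6 storage units.
Total size 834 ft³; any packing needs at least ⌈834/150⌉ = 6 storage units.
So 6 is already optimal.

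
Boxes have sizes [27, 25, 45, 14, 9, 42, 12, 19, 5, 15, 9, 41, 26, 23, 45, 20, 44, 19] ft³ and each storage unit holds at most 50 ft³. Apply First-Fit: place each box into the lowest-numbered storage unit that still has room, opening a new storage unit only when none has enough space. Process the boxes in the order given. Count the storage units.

10 storage units

27 ft³ → storage unit 1 (remaining 23 ft³)
25 ft³ → storage unit 2 (remaining 25 ft³)
45 ft³ → storage unit 3 (remaining 5 ft³)
14 ft³ → storage unit 1 (remaining 9 ft³)
9 ft³ → storage unit 1 (remaining 0 ft³)
42 ft³ → storage unit 4 (remaining 8 ft³)
12 ft³ → storage unit 2 (remaining 13 ft³)
19 ft³ → storage unit 5 (remaining 31 ft³)
5 ft³ → storage unit 2 (remaining 8 ft³)
15 ft³ → storage unit 5 (remaining 16 ft³)
9 ft³ → storage unit 5 (remaining 7 ft³)
41 ft³ → storage unit 6 (remaining 9 ft³)
26 ft³ → storage unit 7 (remaining 24 ft³)
23 ft³ → storage unit 7 (remaining 1 ft³)
45 ft³ → storage unit 8 (remaining 5 ft³)
20 ft³ → storage unit 9 (remaining 30 ft³)
44 ft³ → storage unit 10 (remaining 6 ft³)
19 ft³ → storage unit 9 (remaining 11 ft³)
Final storage units: [27,14,9] [25,12,5] [45] [42] [19,15,9] [41] [26,23] [45] [20,19] [44].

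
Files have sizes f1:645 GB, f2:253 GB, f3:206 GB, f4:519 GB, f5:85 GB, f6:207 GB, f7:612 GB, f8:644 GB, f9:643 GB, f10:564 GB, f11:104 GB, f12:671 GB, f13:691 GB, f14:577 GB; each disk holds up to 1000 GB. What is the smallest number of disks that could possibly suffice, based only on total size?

Total size = 645 + 253 + 206 + 519 + 85 + 207 + 612 + 644 + 643 + 564 + 104 + 671 + 691 + 577 = 6421 GB.
⌈6421 / 1000⌉ = 7.

7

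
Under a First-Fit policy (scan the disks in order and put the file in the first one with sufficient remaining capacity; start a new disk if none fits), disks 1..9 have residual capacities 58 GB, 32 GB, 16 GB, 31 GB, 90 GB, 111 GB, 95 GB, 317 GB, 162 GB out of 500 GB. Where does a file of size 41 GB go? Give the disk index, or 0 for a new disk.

1

Disks with room: disk 1 (58 GB), disk 5 (90 GB), disk 6 (111 GB), disk 7 (95 GB), disk 8 (317 GB), disk 9 (162 GB).
The first with room is disk 1.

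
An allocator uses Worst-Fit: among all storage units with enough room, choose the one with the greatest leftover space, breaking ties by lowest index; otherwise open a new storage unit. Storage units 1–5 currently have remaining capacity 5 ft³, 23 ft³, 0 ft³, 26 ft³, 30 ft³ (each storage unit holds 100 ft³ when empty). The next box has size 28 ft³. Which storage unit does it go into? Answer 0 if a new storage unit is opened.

5

Storage units with room: storage unit 5 (30 ft³).
Most room is storage unit 5 with 30 ft³ free.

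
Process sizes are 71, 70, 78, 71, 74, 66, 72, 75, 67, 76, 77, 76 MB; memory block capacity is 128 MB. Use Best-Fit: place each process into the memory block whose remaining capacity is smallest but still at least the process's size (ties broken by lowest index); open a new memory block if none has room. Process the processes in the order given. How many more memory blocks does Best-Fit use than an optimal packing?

Best-Fit: [71] [70] [78] [71] [74] [66] [72] [75] [67] [76] [77] [76] → 12 memory blocks.
12 processes exceed 64 MB (half the capacity), and no two of those can share a memory block, so at least 12 memory blocks are needed.
So 12 is already optimal.

0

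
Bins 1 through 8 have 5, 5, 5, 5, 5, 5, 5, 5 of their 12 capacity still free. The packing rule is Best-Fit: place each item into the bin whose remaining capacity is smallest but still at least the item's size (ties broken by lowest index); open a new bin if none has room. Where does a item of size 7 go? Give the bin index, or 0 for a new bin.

0

No bin has ≥ 7 free, so a new bin is opened.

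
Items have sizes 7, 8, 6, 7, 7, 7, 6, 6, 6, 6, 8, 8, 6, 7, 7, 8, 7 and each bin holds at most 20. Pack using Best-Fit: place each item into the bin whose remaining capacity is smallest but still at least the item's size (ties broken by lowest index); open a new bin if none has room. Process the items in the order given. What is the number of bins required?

7

bin 1: place 7, 13 left
bin 1: place 8, 5 left
bin 2: place 6, 14 left
bin 2: place 7, 7 left
bin 2: place 7, 0 left
bin 3: place 7, 13 left
bin 3: place 6, 7 left
bin 3: place 6, 1 left
bin 4: place 6, 14 left
bin 4: place 6, 8 left
bin 4: place 8, 0 left
bin 5: place 8, 12 left
bin 5: place 6, 6 left
bin 6: place 7, 13 left
bin 6: place 7, 6 left
bin 7: place 8, 12 left
bin 7: place 7, 5 left
Final bins: [7,8] [6,7,7] [7,6,6] [6,6,8] [8,6] [7,7] [8,7].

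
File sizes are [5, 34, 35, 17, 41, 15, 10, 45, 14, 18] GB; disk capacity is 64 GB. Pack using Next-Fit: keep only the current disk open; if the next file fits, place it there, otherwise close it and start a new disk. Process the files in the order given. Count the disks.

5 GB → disk 1 (remaining 59 GB)
34 GB → disk 1 (remaining 25 GB)
35 GB → disk 2 (remaining 29 GB)
17 GB → disk 2 (remaining 12 GB)
41 GB → disk 3 (remaining 23 GB)
15 GB → disk 3 (remaining 8 GB)
10 GB → disk 4 (remaining 54 GB)
45 GB → disk 4 (remaining 9 GB)
14 GB → disk 5 (remaining 50 GB)
18 GB → disk 5 (remaining 32 GB)

5 disks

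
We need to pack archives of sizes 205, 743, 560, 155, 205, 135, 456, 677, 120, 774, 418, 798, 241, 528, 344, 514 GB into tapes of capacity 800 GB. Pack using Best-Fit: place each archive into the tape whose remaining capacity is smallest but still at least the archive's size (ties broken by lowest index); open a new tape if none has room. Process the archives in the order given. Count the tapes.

10 tapes

tape 1: place 205 GB, 595 GB left
tape 2: place 743 GB, 57 GB left
tape 1: place 560 GB, 35 GB left
tape 3: place 155 GB, 645 GB left
tape 3: place 205 GB, 440 GB left
tape 3: place 135 GB, 305 GB left
tape 4: place 456 GB, 344 GB left
tape 5: place 677 GB, 123 GB left
tape 5: place 120 GB, 3 GB left
tape 6: place 774 GB, 26 GB left
tape 7: place 418 GB, 382 GB left
tape 8: place 798 GB, 2 GB left
tape 3: place 241 GB, 64 GB left
tape 9: place 528 GB, 272 GB left
tape 4: place 344 GB, 0 GB left
tape 10: place 514 GB, 286 GB left
Final tapes: [205,560] [743] [155,205,135,241] [456,344] [677,120] [774] [418] [798] [528] [514].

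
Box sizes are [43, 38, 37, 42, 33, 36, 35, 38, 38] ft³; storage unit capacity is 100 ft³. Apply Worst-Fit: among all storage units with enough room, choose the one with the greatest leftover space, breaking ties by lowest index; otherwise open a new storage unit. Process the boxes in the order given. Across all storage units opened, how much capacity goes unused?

Put 43 ft³ in storage unit 1; 57 ft³ remain.
Put 38 ft³ in storage unit 1; 19 ft³ remain.
Put 37 ft³ in storage unit 2; 63 ft³ remain.
Put 42 ft³ in storage unit 2; 21 ft³ remain.
Put 33 ft³ in storage unit 3; 67 ft³ remain.
Put 36 ft³ in storage unit 3; 31 ft³ remain.
Put 35 ft³ in storage unit 4; 65 ft³ remain.
Put 38 ft³ in storage unit 4; 27 ft³ remain.
Put 38 ft³ in storage unit 5; 62 ft³ remain.
5 storage units × 100 ft³ = 500 ft³; used 340 ft³; unused 160 ft³.

160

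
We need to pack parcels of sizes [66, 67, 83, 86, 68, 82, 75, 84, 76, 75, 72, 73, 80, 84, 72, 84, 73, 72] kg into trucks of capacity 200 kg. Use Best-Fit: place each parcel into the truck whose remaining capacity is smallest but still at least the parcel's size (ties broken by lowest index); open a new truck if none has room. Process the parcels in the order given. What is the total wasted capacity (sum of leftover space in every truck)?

428

Put 66 kg in truck 1; 134 kg remain.
Put 67 kg in truck 1; 67 kg remain.
Put 83 kg in truck 2; 117 kg remain.
Put 86 kg in truck 2; 31 kg remain.
Put 68 kg in truck 3; 132 kg remain.
Put 82 kg in truck 3; 50 kg remain.
Put 75 kg in truck 4; 125 kg remain.
Put 84 kg in truck 4; 41 kg remain.
Put 76 kg in truck 5; 124 kg remain.
Put 75 kg in truck 5; 49 kg remain.
Put 72 kg in truck 6; 128 kg remain.
Put 73 kg in truck 6; 55 kg remain.
Put 80 kg in truck 7; 120 kg remain.
Put 84 kg in truck 7; 36 kg remain.
Put 72 kg in truck 8; 128 kg remain.
Put 84 kg in truck 8; 44 kg remain.
Put 73 kg in truck 9; 127 kg remain.
Put 72 kg in truck 9; 55 kg remain.
9 trucks × 200 kg = 1800 kg; used 1372 kg; unused 428 kg.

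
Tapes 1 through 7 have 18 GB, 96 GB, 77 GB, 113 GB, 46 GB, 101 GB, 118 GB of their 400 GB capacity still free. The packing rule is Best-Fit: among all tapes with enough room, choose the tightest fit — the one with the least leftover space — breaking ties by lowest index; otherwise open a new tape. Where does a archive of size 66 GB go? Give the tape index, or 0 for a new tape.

Tapes with room: tape 2 (96 GB), tape 3 (77 GB), tape 4 (113 GB), tape 6 (101 GB), tape 7 (118 GB).
Tightest fit is tape 3 with 77 GB free.

3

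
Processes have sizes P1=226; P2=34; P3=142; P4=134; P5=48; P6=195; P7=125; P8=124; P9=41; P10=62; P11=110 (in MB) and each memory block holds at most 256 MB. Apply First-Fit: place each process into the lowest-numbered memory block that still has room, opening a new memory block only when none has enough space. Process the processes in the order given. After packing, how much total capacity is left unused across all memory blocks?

Put P1 (226 MB) in memory block 1; 30 MB remain.
Put P2 (34 MB) in memory block 2; 222 MB remain.
Put P3 (142 MB) in memory block 2; 80 MB remain.
Put P4 (134 MB) in memory block 3; 122 MB remain.
Put P5 (48 MB) in memory block 2; 32 MB remain.
Put P6 (195 MB) in memory block 4; 61 MB remain.
Put P7 (125 MB) in memory block 5; 131 MB remain.
Put P8 (124 MB) in memory block 5; 7 MB remain.
Put P9 (41 MB) in memory block 3; 81 MB remain.
Put P10 (62 MB) in memory block 3; 19 MB remain.
Put P11 (110 MB) in memory block 6; 146 MB remain.
6 memory blocks × 256 MB = 1536 MB; used 1241 MB; unused 295 MB.

295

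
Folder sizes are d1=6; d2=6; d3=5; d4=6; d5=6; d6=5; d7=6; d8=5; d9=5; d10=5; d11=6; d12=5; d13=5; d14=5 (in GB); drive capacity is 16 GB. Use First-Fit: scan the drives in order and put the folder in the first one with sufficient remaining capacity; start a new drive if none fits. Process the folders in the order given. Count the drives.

6

Put d1 (6 GB) in drive 1; 10 GB remain.
Put d2 (6 GB) in drive 1; 4 GB remain.
Put d3 (5 GB) in drive 2; 11 GB remain.
Put d4 (6 GB) in drive 2; 5 GB remain.
Put d5 (6 GB) in drive 3; 10 GB remain.
Put d6 (5 GB) in drive 2; 0 GB remain.
Put d7 (6 GB) in drive 3; 4 GB remain.
Put d8 (5 GB) in drive 4; 11 GB remain.
Put d9 (5 GB) in drive 4; 6 GB remain.
Put d10 (5 GB) in drive 4; 1 GB remain.
Put d11 (6 GB) in drive 5; 10 GB remain.
Put d12 (5 GB) in drive 5; 5 GB remain.
Put d13 (5 GB) in drive 5; 0 GB remain.
Put d14 (5 GB) in drive 6; 11 GB remain.
Final drives: [6,6] [5,6,5] [6,6] [5,5,5] [6,5,5] [5].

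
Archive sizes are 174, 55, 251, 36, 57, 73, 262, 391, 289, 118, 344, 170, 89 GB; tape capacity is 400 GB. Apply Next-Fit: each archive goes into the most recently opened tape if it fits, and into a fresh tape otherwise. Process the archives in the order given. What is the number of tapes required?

8

174 GB → tape 1 (remaining 226 GB)
55 GB → tape 1 (remaining 171 GB)
251 GB → tape 2 (remaining 149 GB)
36 GB → tape 2 (remaining 113 GB)
57 GB → tape 2 (remaining 56 GB)
73 GB → tape 3 (remaining 327 GB)
262 GB → tape 3 (remaining 65 GB)
391 GB → tape 4 (remaining 9 GB)
289 GB → tape 5 (remaining 111 GB)
118 GB → tape 6 (remaining 282 GB)
344 GB → tape 7 (remaining 56 GB)
170 GB → tape 8 (remaining 230 GB)
89 GB → tape 8 (remaining 141 GB)
Final tapes: [174,55] [251,36,57] [73,262] [391] [289] [118] [344] [170,89].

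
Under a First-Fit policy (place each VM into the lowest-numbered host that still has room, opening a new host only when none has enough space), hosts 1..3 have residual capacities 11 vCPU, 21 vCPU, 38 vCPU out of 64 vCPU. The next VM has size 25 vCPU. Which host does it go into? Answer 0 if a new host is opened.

Hosts with room: host 3 (38 vCPU).
The first with room is host 3.

3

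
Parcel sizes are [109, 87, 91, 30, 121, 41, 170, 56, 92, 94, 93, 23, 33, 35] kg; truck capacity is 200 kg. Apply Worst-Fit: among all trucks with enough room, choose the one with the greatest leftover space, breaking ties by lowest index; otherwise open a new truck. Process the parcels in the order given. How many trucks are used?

Put 109 kg in truck 1; 91 kg remain.
Put 87 kg in truck 1; 4 kg remain.
Put 91 kg in truck 2; 109 kg remain.
Put 30 kg in truck 2; 79 kg remain.
Put 121 kg in truck 3; 79 kg remain.
Put 41 kg in truck 2; 38 kg remain.
Put 170 kg in truck 4; 30 kg remain.
Put 56 kg in truck 3; 23 kg remain.
Put 92 kg in truck 5; 108 kg remain.
Put 94 kg in truck 5; 14 kg remain.
Put 93 kg in truck 6; 107 kg remain.
Put 23 kg in truck 6; 84 kg remain.
Put 33 kg in truck 6; 51 kg remain.
Put 35 kg in truck 6; 16 kg remain.

6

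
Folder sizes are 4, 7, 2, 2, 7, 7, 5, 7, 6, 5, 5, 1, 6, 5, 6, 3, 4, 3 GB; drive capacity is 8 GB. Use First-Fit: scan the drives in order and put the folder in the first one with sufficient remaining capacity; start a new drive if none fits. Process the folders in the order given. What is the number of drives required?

drive 1: place 4 GB, 4 GB left
drive 2: place 7 GB, 1 GB left
drive 1: place 2 GB, 2 GB left
drive 1: place 2 GB, 0 GB left
drive 3: place 7 GB, 1 GB left
drive 4: place 7 GB, 1 GB left
drive 5: place 5 GB, 3 GB left
drive 6: place 7 GB, 1 GB left
drive 7: place 6 GB, 2 GB left
drive 8: place 5 GB, 3 GB left
drive 9: place 5 GB, 3 GB left
drive 2: place 1 GB, 0 GB left
drive 10: place 6 GB, 2 GB left
drive 11: place 5 GB, 3 GB left
drive 12: place 6 GB, 2 GB left
drive 5: place 3 GB, 0 GB left
drive 13: place 4 GB, 4 GB left
drive 8: place 3 GB, 0 GB left

13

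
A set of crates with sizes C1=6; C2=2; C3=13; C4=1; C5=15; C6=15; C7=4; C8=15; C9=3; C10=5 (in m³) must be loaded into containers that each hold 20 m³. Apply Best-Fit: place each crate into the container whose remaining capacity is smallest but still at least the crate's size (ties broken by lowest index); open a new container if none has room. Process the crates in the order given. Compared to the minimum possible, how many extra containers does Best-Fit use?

1

Best-Fit: [6,2] [13,1] [15,4] [15,3] [15,5] → 5 containers.
Total size 79 m³; any packing needs at least ⌈79/20⌉ = 4 containers.
An optimal packing achieves that bound: [15,5] [15,4,1] [15,3,2] [13,6] → 4 containers.
Excess: 5 − 4 = 1.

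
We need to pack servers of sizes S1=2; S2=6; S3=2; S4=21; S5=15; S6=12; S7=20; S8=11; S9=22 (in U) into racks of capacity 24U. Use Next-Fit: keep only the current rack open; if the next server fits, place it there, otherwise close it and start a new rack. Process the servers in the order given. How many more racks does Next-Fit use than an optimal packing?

2

Next-Fit: [2,6,2] [21] [15] [12] [20] [11] [22] → 7 racks.
Total size 111U; any packing needs at least ⌈111/24⌉ = 5 racks.
An optimal packing achieves that bound: [22,2] [21,2] [20] [15,6] [12,11] → 5 racks.
Excess: 7 − 5 = 2.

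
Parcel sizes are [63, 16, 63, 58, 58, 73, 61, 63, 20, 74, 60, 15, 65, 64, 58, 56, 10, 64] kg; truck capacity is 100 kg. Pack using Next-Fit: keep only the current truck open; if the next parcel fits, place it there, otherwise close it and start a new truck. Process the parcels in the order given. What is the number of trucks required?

truck 1: place 63 kg, 37 kg left
truck 1: place 16 kg, 21 kg left
truck 2: place 63 kg, 37 kg left
truck 3: place 58 kg, 42 kg left
truck 4: place 58 kg, 42 kg left
truck 5: place 73 kg, 27 kg left
truck 6: place 61 kg, 39 kg left
truck 7: place 63 kg, 37 kg left
truck 7: place 20 kg, 17 kg left
truck 8: place 74 kg, 26 kg left
truck 9: place 60 kg, 40 kg left
truck 9: place 15 kg, 25 kg left
truck 10: place 65 kg, 35 kg left
truck 11: place 64 kg, 36 kg left
truck 12: place 58 kg, 42 kg left
truck 13: place 56 kg, 44 kg left
truck 13: place 10 kg, 34 kg left
truck 14: place 64 kg, 36 kg left
Final trucks: [63,16] [63] [58] [58] [73] [61] [63,20] [74] [60,15] [65] [64] [58] [56,10] [64].

14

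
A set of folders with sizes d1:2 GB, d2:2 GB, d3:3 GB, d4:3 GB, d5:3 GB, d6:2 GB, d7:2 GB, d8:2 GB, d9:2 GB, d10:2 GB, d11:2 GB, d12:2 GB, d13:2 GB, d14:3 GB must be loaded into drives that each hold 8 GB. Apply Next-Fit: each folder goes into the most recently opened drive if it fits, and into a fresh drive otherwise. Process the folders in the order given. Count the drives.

5 drives

Put d1 (2 GB) in drive 1; 6 GB remain.
Put d2 (2 GB) in drive 1; 4 GB remain.
Put d3 (3 GB) in drive 1; 1 GB remain.
Put d4 (3 GB) in drive 2; 5 GB remain.
Put d5 (3 GB) in drive 2; 2 GB remain.
Put d6 (2 GB) in drive 2; 0 GB remain.
Put d7 (2 GB) in drive 3; 6 GB remain.
Put d8 (2 GB) in drive 3; 4 GB remain.
Put d9 (2 GB) in drive 3; 2 GB remain.
Put d10 (2 GB) in drive 3; 0 GB remain.
Put d11 (2 GB) in drive 4; 6 GB remain.
Put d12 (2 GB) in drive 4; 4 GB remain.
Put d13 (2 GB) in drive 4; 2 GB remain.
Put d14 (3 GB) in drive 5; 5 GB remain.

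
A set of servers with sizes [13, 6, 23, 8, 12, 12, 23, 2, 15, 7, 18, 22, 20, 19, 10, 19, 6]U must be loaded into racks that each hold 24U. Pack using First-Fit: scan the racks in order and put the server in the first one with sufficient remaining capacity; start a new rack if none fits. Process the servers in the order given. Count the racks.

12 racks

13U → rack 1 (remaining 11U)
6U → rack 1 (remaining 5U)
23U → rack 2 (remaining 1U)
8U → rack 3 (remaining 16U)
12U → rack 3 (remaining 4U)
12U → rack 4 (remaining 12U)
23U → rack 5 (remaining 1U)
2U → rack 1 (remaining 3U)
15U → rack 6 (remaining 9U)
7U → rack 4 (remaining 5U)
18U → rack 7 (remaining 6U)
22U → rack 8 (remaining 2U)
20U → rack 9 (remaining 4U)
19U → rack 10 (remaining 5U)
10U → rack 11 (remaining 14U)
19U → rack 12 (remaining 5U)
6U → rack 6 (remaining 3U)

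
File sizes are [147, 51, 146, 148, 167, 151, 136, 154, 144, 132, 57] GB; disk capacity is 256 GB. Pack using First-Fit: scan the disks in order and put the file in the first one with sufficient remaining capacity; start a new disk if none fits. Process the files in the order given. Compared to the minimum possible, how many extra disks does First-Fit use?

First-Fit: [147,51,57] [146] [148] [167] [151] [136] [154] [144] [132] → 9 disks.
9 files exceed 128 GB (half the capacity), and no two of those can share a disk, so at least 9 disks are needed.
So 9 is already optimal.

0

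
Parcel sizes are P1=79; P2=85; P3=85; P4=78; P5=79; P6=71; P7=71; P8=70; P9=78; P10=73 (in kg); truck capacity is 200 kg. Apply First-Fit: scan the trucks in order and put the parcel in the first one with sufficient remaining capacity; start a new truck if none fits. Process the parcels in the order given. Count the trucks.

5

Put P1 (79 kg) in truck 1; 121 kg remain.
Put P2 (85 kg) in truck 1; 36 kg remain.
Put P3 (85 kg) in truck 2; 115 kg remain.
Put P4 (78 kg) in truck 2; 37 kg remain.
Put P5 (79 kg) in truck 3; 121 kg remain.
Put P6 (71 kg) in truck 3; 50 kg remain.
Put P7 (71 kg) in truck 4; 129 kg remain.
Put P8 (70 kg) in truck 4; 59 kg remain.
Put P9 (78 kg) in truck 5; 122 kg remain.
Put P10 (73 kg) in truck 5; 49 kg remain.
Final trucks: [79,85] [85,78] [79,71] [71,70] [78,73].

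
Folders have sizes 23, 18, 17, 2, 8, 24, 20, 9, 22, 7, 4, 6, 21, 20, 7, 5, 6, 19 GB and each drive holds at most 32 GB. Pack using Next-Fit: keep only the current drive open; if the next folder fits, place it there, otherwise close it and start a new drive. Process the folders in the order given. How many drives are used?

9

23 GB → drive 1 (remaining 9 GB)
18 GB → drive 2 (remaining 14 GB)
17 GB → drive 3 (remaining 15 GB)
2 GB → drive 3 (remaining 13 GB)
8 GB → drive 3 (remaining 5 GB)
24 GB → drive 4 (remaining 8 GB)
20 GB → drive 5 (remaining 12 GB)
9 GB → drive 5 (remaining 3 GB)
22 GB → drive 6 (remaining 10 GB)
7 GB → drive 6 (remaining 3 GB)
4 GB → drive 7 (remaining 28 GB)
6 GB → drive 7 (remaining 22 GB)
21 GB → drive 7 (remaining 1 GB)
20 GB → drive 8 (remaining 12 GB)
7 GB → drive 8 (remaining 5 GB)
5 GB → drive 8 (remaining 0 GB)
6 GB → drive 9 (remaining 26 GB)
19 GB → drive 9 (remaining 7 GB)
Final drives: [23] [18] [17,2,8] [24] [20,9] [22,7] [4,6,21] [20,7,5] [6,19].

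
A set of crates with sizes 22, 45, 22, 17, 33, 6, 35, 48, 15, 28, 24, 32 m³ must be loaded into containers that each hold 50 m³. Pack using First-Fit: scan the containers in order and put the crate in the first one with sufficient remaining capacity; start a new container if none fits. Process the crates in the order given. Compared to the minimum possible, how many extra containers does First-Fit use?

1

First-Fit: [22,22,6] [45] [17,33] [35,15] [48] [28] [24] [32] → 8 containers.
Total size 327 m³; any packing needs at least ⌈327/50⌉ = 7 containers.
An optimal packing achieves that bound: [48] [45] [35,15] [33,17] [32,6] [28,22] [24,22] → 7 containers.
Excess: 8 − 7 = 1.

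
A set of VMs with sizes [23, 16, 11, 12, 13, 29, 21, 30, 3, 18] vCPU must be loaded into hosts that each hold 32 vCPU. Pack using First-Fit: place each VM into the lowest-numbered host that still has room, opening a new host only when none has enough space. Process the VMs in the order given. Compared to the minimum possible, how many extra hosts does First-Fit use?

First-Fit: [23,3] [16,11] [12,13] [29] [21] [30] [18] → 7 hosts.
Total size 176 vCPU; any packing needs at least ⌈176/32⌉ = 6 hosts.
An optimal packing achieves that bound: [30] [29,3] [23] [21,11] [18,13] [16,12] → 6 hosts.
Excess: 7 − 6 = 1.

1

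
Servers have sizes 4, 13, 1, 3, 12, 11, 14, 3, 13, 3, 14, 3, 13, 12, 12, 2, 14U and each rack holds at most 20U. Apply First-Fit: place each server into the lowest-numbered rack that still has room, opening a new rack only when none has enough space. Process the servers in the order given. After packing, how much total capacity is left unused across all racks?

53

4U → rack 1 (remaining 16U)
13U → rack 1 (remaining 3U)
1U → rack 1 (remaining 2U)
3U → rack 2 (remaining 17U)
12U → rack 2 (remaining 5U)
11U → rack 3 (remaining 9U)
14U → rack 4 (remaining 6U)
3U → rack 2 (remaining 2U)
13U → rack 5 (remaining 7U)
3U → rack 3 (remaining 6U)
14U → rack 6 (remaining 6U)
3U → rack 3 (remaining 3U)
13U → rack 7 (remaining 7U)
12U → rack 8 (remaining 8U)
12U → rack 9 (remaining 8U)
2U → rack 1 (remaining 0U)
14U → rack 10 (remaining 6U)
10 racks × 20U = 200U; used 147U; unused 53U.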